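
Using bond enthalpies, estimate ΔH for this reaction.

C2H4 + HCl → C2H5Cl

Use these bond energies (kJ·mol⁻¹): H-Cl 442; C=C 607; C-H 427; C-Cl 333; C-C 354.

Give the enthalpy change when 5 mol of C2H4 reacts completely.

ΔH = −325 kJ

Bonds broken (reactants):
  C-H: 4 × 427 = 1708
  C=C: 1 × 607 = 607
  H-Cl: 1 × 442 = 442
  Σ(broken) = 2757 kJ
Bonds formed (products):
  C-C: 1 × 354 = 354
  C-Cl: 1 × 333 = 333
  C-H: 5 × 427 = 2135
  Σ(formed) = 2822 kJ
ΔH = Σ(broken) − Σ(formed) = 2757 − 2822 = −65 kJ
For 5× the reaction as written: 5 × (−65) = −325 kJ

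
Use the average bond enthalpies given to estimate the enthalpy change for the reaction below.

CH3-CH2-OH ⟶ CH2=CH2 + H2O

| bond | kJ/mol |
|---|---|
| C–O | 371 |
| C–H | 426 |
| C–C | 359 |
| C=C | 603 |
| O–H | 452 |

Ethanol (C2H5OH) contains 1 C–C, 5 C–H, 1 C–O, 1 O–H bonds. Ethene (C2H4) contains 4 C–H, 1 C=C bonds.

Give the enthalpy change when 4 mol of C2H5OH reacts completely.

ΔH = +404 kJ

Bonds broken (reactants):
  C–C: 1 × 359 = 359
  C–H: 5 × 426 = 2130
  C–O: 1 × 371 = 371
  O–H: 1 × 452 = 452
  Σ(broken) = 3312 kJ
Bonds formed (products):
  C–H: 4 × 426 = 1704
  C=C: 1 × 603 = 603
  O–H: 2 × 452 = 904
  Σ(formed) = 3211 kJ
ΔH = Σ(broken) − Σ(formed) = 3312 − 3211 = +101 kJ
For 4× the reaction as written: 4 × (+101) = +404 kJ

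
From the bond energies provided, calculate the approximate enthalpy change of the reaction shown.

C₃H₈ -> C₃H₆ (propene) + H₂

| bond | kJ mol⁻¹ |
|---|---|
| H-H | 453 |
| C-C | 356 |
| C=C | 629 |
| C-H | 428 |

ΔH ≈ +130 kJ

Bonds broken (reactants):
  C-C: 2 × 356 = 712
  C-H: 8 × 428 = 3424
  Σ(broken) = 4136 kJ
Bonds formed (products):
  C-C: 1 × 356 = 356
  C-H: 6 × 428 = 2568
  C=C: 1 × 629 = 629
  H-H: 1 × 453 = 453
  Σ(formed) = 4006 kJ
ΔH = Σ(broken) − Σ(formed) = 4136 − 4006 = +130 kJ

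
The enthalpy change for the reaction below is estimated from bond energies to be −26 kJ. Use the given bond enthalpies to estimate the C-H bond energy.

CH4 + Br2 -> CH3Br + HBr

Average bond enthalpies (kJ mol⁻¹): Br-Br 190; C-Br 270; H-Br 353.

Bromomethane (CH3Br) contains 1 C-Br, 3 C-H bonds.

D(C-H) ≈ 407 kJ/mol

Let D be the C-H bond energy.
Σ(broken) = 1×190 + 4×D = 190 + 4D
Σ(formed) = 1×270 + 3×D + 1×353 = 623 + 3D
ΔH = Σ(broken) − Σ(formed) = (190 + 4D) − (623 + 3D) = −433 + D
Setting this equal to −26 kJ gives D = 407 kJ/mol.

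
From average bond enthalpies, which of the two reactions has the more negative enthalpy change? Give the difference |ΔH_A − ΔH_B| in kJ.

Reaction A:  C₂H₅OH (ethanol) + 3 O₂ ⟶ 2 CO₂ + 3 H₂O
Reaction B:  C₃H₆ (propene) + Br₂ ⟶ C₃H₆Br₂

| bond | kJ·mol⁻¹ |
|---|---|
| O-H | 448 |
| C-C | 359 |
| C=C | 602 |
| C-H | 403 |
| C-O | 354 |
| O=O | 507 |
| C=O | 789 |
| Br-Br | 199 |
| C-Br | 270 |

Reaction A:
  Bonds broken (reactants):
    C-C: 1 × 359 = 359
    C-H: 5 × 403 = 2015
    C-O: 1 × 354 = 354
    O-H: 1 × 448 = 448
    O=O: 3 × 507 = 1521
    Σ(broken) = 4697 kJ
  Bonds formed (products):
    C=O: 4 × 789 = 3156
    O-H: 6 × 448 = 2688
    Σ(formed) = 5844 kJ
  ΔH_A = 4697 − 5844 = −1147 kJ
Reaction B:
  Bonds broken (reactants):
    Br-Br: 1 × 199 = 199
    C-C: 1 × 359 = 359
    C-H: 6 × 403 = 2418
    C=C: 1 × 602 = 602
    Σ(broken) = 3578 kJ
  Bonds formed (products):
    C-Br: 2 × 270 = 540
    C-C: 2 × 359 = 718
    C-H: 6 × 403 = 2418
    Σ(formed) = 3676 kJ
  ΔH_B = 3578 − 3676 = −98 kJ
ΔH_A − ΔH_B = −1049 kJ, so reaction A has the more negative ΔH; |ΔH_A − ΔH_B| = 1049 kJ.

Reaction A, by 1049 kJ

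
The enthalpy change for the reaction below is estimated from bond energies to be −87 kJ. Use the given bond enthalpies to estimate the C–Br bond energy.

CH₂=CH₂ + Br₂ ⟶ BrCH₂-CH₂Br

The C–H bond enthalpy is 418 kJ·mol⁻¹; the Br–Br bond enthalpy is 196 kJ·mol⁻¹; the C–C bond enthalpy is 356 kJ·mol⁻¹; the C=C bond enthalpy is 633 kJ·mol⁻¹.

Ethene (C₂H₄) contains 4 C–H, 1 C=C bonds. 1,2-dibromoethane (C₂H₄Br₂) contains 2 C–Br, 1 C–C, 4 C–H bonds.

D(C–Br) ≈ 280 kJ/mol

Let D be the C–Br bond energy.
Σ(broken) = 1×196 + 4×418 + 1×633 = 2501
Σ(formed) = 2×D + 1×356 + 4×418 = 2028 + 2D
ΔH = Σ(broken) − Σ(formed) = (2501) − (2028 + 2D) = +473 − 2D
Setting this equal to −87 kJ gives 2D = 560, so D = 280 kJ/mol.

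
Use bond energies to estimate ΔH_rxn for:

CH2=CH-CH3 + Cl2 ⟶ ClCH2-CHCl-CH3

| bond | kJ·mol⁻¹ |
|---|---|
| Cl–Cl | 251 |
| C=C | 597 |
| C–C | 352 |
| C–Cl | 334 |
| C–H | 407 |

Bonds broken (reactants):
  C–C: 1 × 352 = 352
  C–H: 6 × 407 = 2442
  C=C: 1 × 597 = 597
  Cl–Cl: 1 × 251 = 251
  Σ(broken) = 3642 kJ
Bonds formed (products):
  C–C: 2 × 352 = 704
  C–Cl: 2 × 334 = 668
  C–H: 6 × 407 = 2442
  Σ(formed) = 3814 kJ
ΔH = Σ(broken) − Σ(formed) = 3642 − 3814 = −172 kJ

ΔH ≈ −172 kJ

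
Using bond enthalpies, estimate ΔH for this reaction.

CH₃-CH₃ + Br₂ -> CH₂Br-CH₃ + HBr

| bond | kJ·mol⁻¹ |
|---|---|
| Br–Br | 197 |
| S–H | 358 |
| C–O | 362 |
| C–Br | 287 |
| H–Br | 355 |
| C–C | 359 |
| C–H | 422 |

ΔH ≈ −23 kJ

Bonds broken (reactants):
  Br–Br: 1 × 197 = 197
  C–C: 1 × 359 = 359
  C–H: 6 × 422 = 2532
  Σ(broken) = 3088 kJ
Bonds formed (products):
  C–Br: 1 × 287 = 287
  C–C: 1 × 359 = 359
  C–H: 5 × 422 = 2110
  H–Br: 1 × 355 = 355
  Σ(formed) = 3111 kJ
ΔH = Σ(broken) − Σ(formed) = 3088 − 3111 = −23 kJ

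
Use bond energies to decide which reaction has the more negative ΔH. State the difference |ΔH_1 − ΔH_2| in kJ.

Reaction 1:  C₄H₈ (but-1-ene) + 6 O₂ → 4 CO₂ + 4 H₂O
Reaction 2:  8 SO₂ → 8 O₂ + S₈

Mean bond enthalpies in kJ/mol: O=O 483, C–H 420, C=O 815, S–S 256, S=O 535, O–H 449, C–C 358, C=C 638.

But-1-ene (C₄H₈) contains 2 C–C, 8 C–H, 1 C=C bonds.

Reaction 1:
  Bonds broken (reactants):
    C–C: 2 × 358 = 716
    C–H: 8 × 420 = 3360
    C=C: 1 × 638 = 638
    O=O: 6 × 483 = 2898
    Σ(broken) = 7612 kJ
  Bonds formed (products):
    C=O: 8 × 815 = 6520
    O–H: 8 × 449 = 3592
    Σ(formed) = 10112 kJ
  ΔH_1 = 7612 − 10112 = −2500 kJ
Reaction 2:
  Bonds broken (reactants):
    S=O: 16 × 535 = 8560
    Σ(broken) = 8560 kJ
  Bonds formed (products):
    O=O: 8 × 483 = 3864
    S–S: 8 × 256 = 2048
    Σ(formed) = 5912 kJ
  ΔH_2 = 8560 − 5912 = +2648 kJ
ΔH_1 − ΔH_2 = −5148 kJ, so reaction 1 has the more negative ΔH; |ΔH_1 − ΔH_2| = 5148 kJ.

Reaction 1, by 5148 kJ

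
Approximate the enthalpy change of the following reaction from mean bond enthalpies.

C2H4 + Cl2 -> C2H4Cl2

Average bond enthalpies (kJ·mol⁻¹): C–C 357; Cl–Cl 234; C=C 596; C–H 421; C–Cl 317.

Bonds broken (reactants):
  C–H: 4 × 421 = 1684
  C=C: 1 × 596 = 596
  Cl–Cl: 1 × 234 = 234
  Σ(broken) = 2514 kJ
Bonds formed (products):
  C–C: 1 × 357 = 357
  C–Cl: 2 × 317 = 634
  C–H: 4 × 421 = 1684
  Σ(formed) = 2675 kJ
ΔH = Σ(broken) − Σ(formed) = 2514 − 2675 = −161 kJ

ΔH ≈ −161 kJ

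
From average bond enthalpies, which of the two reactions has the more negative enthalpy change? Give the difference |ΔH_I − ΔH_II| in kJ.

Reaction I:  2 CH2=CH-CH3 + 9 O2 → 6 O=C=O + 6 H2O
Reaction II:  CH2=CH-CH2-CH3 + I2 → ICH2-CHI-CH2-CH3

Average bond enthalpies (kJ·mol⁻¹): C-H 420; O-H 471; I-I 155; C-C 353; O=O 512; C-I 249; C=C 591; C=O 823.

Reaction I:
  Bonds broken (reactants):
    C-C: 2 × 353 = 706
    C-H: 12 × 420 = 5040
    C=C: 2 × 591 = 1182
    O=O: 9 × 512 = 4608
    Σ(broken) = 11536 kJ
  Bonds formed (products):
    C=O: 12 × 823 = 9876
    O-H: 12 × 471 = 5652
    Σ(formed) = 15528 kJ
  ΔH_I = 11536 − 15528 = −3992 kJ
Reaction II:
  Bonds broken (reactants):
    C-C: 2 × 353 = 706
    C-H: 8 × 420 = 3360
    C=C: 1 × 591 = 591
    I-I: 1 × 155 = 155
    Σ(broken) = 4812 kJ
  Bonds formed (products):
    C-C: 3 × 353 = 1059
    C-H: 8 × 420 = 3360
    C-I: 2 × 249 = 498
    Σ(formed) = 4917 kJ
  ΔH_II = 4812 − 4917 = −105 kJ
ΔH_I − ΔH_II = −3887 kJ, so reaction I has the more negative ΔH; |ΔH_I − ΔH_II| = 3887 kJ.

Reaction I, by 3887 kJ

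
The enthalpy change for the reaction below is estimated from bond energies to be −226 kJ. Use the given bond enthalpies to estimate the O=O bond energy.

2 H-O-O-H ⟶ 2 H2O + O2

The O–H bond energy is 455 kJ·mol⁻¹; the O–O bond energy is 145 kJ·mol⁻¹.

D(O=O) ≈ 516 kJ/mol

Let D be the O=O bond energy.
Σ(broken) = 4×455 + 2×145 = 2110
Σ(formed) = 4×455 + 1×D = 1820 + D
ΔH = Σ(broken) − Σ(formed) = (2110) − (1820 + D) = +290 − D
Setting this equal to −226 kJ gives D = 516 kJ/mol.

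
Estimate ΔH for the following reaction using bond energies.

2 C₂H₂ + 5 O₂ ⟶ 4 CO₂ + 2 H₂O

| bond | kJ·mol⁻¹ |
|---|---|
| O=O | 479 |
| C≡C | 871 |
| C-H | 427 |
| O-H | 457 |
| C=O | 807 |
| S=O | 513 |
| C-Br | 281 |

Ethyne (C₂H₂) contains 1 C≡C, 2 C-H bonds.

Bonds broken (reactants):
  C≡C: 2 × 871 = 1742
  C-H: 4 × 427 = 1708
  O=O: 5 × 479 = 2395
  Σ(broken) = 5845 kJ
Bonds formed (products):
  C=O: 8 × 807 = 6456
  O-H: 4 × 457 = 1828
  Σ(formed) = 8284 kJ
ΔH = Σ(broken) − Σ(formed) = 5845 − 8284 = −2439 kJ

ΔH ≈ −2439 kJ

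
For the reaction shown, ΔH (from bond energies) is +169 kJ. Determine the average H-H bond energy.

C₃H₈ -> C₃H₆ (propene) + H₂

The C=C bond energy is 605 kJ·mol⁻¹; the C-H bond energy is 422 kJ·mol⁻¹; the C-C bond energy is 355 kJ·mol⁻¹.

D(H-H) ≈ 425 kJ/mol

Let D be the H-H bond energy.
Σ(broken) = 2×355 + 8×422 = 4086
Σ(formed) = 1×355 + 6×422 + 1×605 + 1×D = 3492 + D
ΔH = Σ(broken) − Σ(formed) = (4086) − (3492 + D) = +594 − D
Setting this equal to +169 kJ gives D = 425 kJ/mol.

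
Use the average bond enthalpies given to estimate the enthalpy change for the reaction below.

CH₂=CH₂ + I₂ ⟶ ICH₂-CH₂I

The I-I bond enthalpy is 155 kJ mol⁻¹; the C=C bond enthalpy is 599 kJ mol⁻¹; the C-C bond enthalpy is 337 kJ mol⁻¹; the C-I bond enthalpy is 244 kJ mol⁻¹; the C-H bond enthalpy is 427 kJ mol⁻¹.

ΔH ≈ −71 kJ

Bonds broken (reactants):
  C-H: 4 × 427 = 1708
  C=C: 1 × 599 = 599
  I-I: 1 × 155 = 155
  Σ(broken) = 2462 kJ
Bonds formed (products):
  C-C: 1 × 337 = 337
  C-H: 4 × 427 = 1708
  C-I: 2 × 244 = 488
  Σ(formed) = 2533 kJ
ΔH = Σ(broken) − Σ(formed) = 2462 − 2533 = −71 kJ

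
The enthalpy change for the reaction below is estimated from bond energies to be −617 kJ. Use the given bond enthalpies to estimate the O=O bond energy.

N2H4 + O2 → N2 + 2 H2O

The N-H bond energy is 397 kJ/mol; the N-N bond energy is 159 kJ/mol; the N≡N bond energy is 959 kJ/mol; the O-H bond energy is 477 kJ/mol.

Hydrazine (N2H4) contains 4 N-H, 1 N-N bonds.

D(O=O) ≈ 503 kJ/mol

Let D be the O=O bond energy.
Σ(broken) = 4×397 + 1×159 + 1×D = 1747 + D
Σ(formed) = 1×959 + 4×477 = 2867
ΔH = Σ(broken) − Σ(formed) = (1747 + D) − (2867) = −1120 + D
Setting this equal to −617 kJ gives D = 503 kJ/mol.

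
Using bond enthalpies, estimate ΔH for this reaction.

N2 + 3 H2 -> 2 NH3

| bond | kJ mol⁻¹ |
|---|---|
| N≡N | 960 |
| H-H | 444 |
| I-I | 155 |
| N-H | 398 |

Bonds broken (reactants):
  H-H: 3 × 444 = 1332
  N≡N: 1 × 960 = 960
  Σ(broken) = 2292 kJ
Bonds formed (products):
  N-H: 6 × 398 = 2388
  Σ(formed) = 2388 kJ
ΔH = Σ(broken) − Σ(formed) = 2292 − 2388 = −96 kJ

ΔH ≈ −96 kJ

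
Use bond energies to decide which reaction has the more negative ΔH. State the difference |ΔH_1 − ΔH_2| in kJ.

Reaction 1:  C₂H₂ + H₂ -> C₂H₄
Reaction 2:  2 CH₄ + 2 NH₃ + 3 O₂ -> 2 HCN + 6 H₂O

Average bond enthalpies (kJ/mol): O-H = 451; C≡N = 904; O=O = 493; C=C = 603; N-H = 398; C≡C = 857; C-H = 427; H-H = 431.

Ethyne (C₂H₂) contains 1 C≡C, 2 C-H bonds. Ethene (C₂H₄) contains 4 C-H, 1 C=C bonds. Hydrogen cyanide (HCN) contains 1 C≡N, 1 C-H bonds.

Reaction 2, by 622 kJ

Reaction 1:
  Bonds broken (reactants):
    C≡C: 1 × 857 = 857
    C-H: 2 × 427 = 854
    H-H: 1 × 431 = 431
    Σ(broken) = 2142 kJ
  Bonds formed (products):
    C-H: 4 × 427 = 1708
    C=C: 1 × 603 = 603
    Σ(formed) = 2311 kJ
  ΔH_1 = 2142 − 2311 = −169 kJ
Reaction 2:
  Bonds broken (reactants):
    C-H: 8 × 427 = 3416
    N-H: 6 × 398 = 2388
    O=O: 3 × 493 = 1479
    Σ(broken) = 7283 kJ
  Bonds formed (products):
    C≡N: 2 × 904 = 1808
    C-H: 2 × 427 = 854
    O-H: 12 × 451 = 5412
    Σ(formed) = 8074 kJ
  ΔH_2 = 7283 − 8074 = −791 kJ
ΔH_1 − ΔH_2 = +622 kJ, so reaction 2 has the more negative ΔH; |ΔH_1 − ΔH_2| = 622 kJ.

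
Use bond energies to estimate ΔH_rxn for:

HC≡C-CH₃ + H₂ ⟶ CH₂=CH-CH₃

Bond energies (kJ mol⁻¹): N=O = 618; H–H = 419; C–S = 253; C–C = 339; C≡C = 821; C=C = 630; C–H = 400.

ΔH ≈ −190 kJ

Bonds broken (reactants):
  C≡C: 1 × 821 = 821
  C–C: 1 × 339 = 339
  C–H: 4 × 400 = 1600
  H–H: 1 × 419 = 419
  Σ(broken) = 3179 kJ
Bonds formed (products):
  C–C: 1 × 339 = 339
  C–H: 6 × 400 = 2400
  C=C: 1 × 630 = 630
  Σ(formed) = 3369 kJ
ΔH = Σ(broken) − Σ(formed) = 3179 − 3369 = −190 kJ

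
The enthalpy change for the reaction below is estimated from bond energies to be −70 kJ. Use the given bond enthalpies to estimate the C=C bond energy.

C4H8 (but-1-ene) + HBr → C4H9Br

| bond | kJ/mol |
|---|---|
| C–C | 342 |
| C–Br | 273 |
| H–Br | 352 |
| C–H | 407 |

Let D be the C=C bond energy.
Σ(broken) = 2×342 + 8×407 + 1×D + 1×352 = 4292 + D
Σ(formed) = 1×273 + 3×342 + 9×407 = 4962
ΔH = Σ(broken) − Σ(formed) = (4292 + D) − (4962) = −670 + D
Setting this equal to −70 kJ gives D = 600 kJ/mol.

D(C=C) ≈ 600 kJ/mol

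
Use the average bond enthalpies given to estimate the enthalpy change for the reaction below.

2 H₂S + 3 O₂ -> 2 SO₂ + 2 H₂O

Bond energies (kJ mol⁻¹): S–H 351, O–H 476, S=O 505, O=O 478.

ΔH ≈ −1086 kJ

Bonds broken (reactants):
  O=O: 3 × 478 = 1434
  S–H: 4 × 351 = 1404
  Σ(broken) = 2838 kJ
Bonds formed (products):
  O–H: 4 × 476 = 1904
  S=O: 4 × 505 = 2020
  Σ(formed) = 3924 kJ
ΔH = Σ(broken) − Σ(formed) = 2838 − 3924 = −1086 kJ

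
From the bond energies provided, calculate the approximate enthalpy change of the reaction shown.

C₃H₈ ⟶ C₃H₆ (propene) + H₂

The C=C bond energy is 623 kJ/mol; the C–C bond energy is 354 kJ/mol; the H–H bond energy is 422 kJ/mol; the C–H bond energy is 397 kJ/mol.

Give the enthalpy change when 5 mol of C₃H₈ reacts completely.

Bonds broken (reactants):
  C–C: 2 × 354 = 708
  C–H: 8 × 397 = 3176
  Σ(broken) = 3884 kJ
Bonds formed (products):
  C–C: 1 × 354 = 354
  C–H: 6 × 397 = 2382
  C=C: 1 × 623 = 623
  H–H: 1 × 422 = 422
  Σ(formed) = 3781 kJ
ΔH = Σ(broken) − Σ(formed) = 3884 − 3781 = +103 kJ
For 5× the reaction as written: 5 × (+103) = +515 kJ

ΔH = +515 kJ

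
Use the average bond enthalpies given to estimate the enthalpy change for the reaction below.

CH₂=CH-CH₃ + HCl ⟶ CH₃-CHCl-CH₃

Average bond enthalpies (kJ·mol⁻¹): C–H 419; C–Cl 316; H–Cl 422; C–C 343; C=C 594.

ΔH ≈ −62 kJ

Bonds broken (reactants):
  C–C: 1 × 343 = 343
  C–H: 6 × 419 = 2514
  C=C: 1 × 594 = 594
  H–Cl: 1 × 422 = 422
  Σ(broken) = 3873 kJ
Bonds formed (products):
  C–C: 2 × 343 = 686
  C–Cl: 1 × 316 = 316
  C–H: 7 × 419 = 2933
  Σ(formed) = 3935 kJ
ΔH = Σ(broken) − Σ(formed) = 3873 − 3935 = −62 kJ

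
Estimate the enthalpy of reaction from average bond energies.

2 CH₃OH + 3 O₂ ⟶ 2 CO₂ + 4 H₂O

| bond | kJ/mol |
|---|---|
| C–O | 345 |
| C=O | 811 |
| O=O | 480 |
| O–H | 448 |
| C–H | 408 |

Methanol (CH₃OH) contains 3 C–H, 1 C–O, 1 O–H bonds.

ΔH ≈ −1354 kJ

Bonds broken (reactants):
  C–H: 6 × 408 = 2448
  C–O: 2 × 345 = 690
  O–H: 2 × 448 = 896
  O=O: 3 × 480 = 1440
  Σ(broken) = 5474 kJ
Bonds formed (products):
  C=O: 4 × 811 = 3244
  O–H: 8 × 448 = 3584
  Σ(formed) = 6828 kJ
ΔH = Σ(broken) − Σ(formed) = 5474 − 6828 = −1354 kJ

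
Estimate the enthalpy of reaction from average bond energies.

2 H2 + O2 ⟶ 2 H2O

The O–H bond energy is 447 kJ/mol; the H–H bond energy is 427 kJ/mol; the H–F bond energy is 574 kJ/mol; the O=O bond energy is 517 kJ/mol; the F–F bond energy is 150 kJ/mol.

Bonds broken (reactants):
  H–H: 2 × 427 = 854
  O=O: 1 × 517 = 517
  Σ(broken) = 1371 kJ
Bonds formed (products):
  O–H: 4 × 447 = 1788
  Σ(formed) = 1788 kJ
ΔH = Σ(broken) − Σ(formed) = 1371 − 1788 = −417 kJ

ΔH ≈ −417 kJ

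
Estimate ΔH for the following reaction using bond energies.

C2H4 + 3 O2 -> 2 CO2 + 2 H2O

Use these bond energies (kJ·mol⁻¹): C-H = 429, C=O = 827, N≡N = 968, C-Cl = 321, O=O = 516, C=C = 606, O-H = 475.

Bonds broken (reactants):
  C-H: 4 × 429 = 1716
  C=C: 1 × 606 = 606
  O=O: 3 × 516 = 1548
  Σ(broken) = 3870 kJ
Bonds formed (products):
  C=O: 4 × 827 = 3308
  O-H: 4 × 475 = 1900
  Σ(formed) = 5208 kJ
ΔH = Σ(broken) − Σ(formed) = 3870 − 5208 = −1338 kJ

ΔH ≈ −1338 kJ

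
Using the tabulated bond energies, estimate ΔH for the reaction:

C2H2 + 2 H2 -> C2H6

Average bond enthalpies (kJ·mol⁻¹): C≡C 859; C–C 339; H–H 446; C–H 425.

Bonds broken (reactants):
  C≡C: 1 × 859 = 859
  C–H: 2 × 425 = 850
  H–H: 2 × 446 = 892
  Σ(broken) = 2601 kJ
Bonds formed (products):
  C–C: 1 × 339 = 339
  C–H: 6 × 425 = 2550
  Σ(formed) = 2889 kJ
ΔH = Σ(broken) − Σ(formed) = 2601 − 2889 = −288 kJ

ΔH ≈ −288 kJ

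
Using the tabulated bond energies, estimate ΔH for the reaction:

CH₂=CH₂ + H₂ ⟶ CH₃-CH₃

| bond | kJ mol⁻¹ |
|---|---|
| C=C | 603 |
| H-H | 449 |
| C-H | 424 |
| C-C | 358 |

ΔH ≈ −154 kJ

Bonds broken (reactants):
  C-H: 4 × 424 = 1696
  C=C: 1 × 603 = 603
  H-H: 1 × 449 = 449
  Σ(broken) = 2748 kJ
Bonds formed (products):
  C-C: 1 × 358 = 358
  C-H: 6 × 424 = 2544
  Σ(formed) = 2902 kJ
ΔH = Σ(broken) − Σ(formed) = 2748 − 2902 = −154 kJ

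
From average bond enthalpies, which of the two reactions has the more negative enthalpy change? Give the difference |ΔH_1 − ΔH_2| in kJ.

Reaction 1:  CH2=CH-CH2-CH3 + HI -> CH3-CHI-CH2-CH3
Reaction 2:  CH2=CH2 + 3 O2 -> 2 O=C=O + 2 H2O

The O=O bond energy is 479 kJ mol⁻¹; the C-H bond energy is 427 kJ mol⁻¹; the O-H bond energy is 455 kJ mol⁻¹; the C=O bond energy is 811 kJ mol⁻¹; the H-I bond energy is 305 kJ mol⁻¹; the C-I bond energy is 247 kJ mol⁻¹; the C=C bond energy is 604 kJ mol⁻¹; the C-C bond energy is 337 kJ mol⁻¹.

Reaction 1:
  Bonds broken (reactants):
    C-C: 2 × 337 = 674
    C-H: 8 × 427 = 3416
    C=C: 1 × 604 = 604
    H-I: 1 × 305 = 305
    Σ(broken) = 4999 kJ
  Bonds formed (products):
    C-C: 3 × 337 = 1011
    C-H: 9 × 427 = 3843
    C-I: 1 × 247 = 247
    Σ(formed) = 5101 kJ
  ΔH_1 = 4999 − 5101 = −102 kJ
Reaction 2:
  Bonds broken (reactants):
    C-H: 4 × 427 = 1708
    C=C: 1 × 604 = 604
    O=O: 3 × 479 = 1437
    Σ(broken) = 3749 kJ
  Bonds formed (products):
    C=O: 4 × 811 = 3244
    O-H: 4 × 455 = 1820
    Σ(formed) = 5064 kJ
  ΔH_2 = 3749 − 5064 = −1315 kJ
ΔH_1 − ΔH_2 = +1213 kJ, so reaction 2 has the more negative ΔH; |ΔH_1 − ΔH_2| = 1213 kJ.

Reaction 2, by 1213 kJ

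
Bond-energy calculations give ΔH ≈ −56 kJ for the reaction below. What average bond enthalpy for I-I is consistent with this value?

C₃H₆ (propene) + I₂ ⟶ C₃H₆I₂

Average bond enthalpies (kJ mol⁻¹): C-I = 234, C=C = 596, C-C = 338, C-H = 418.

D(I-I) ≈ 154 kJ/mol

Let D be the I-I bond energy.
Σ(broken) = 1×338 + 6×418 + 1×596 + 1×D = 3442 + D
Σ(formed) = 2×338 + 6×418 + 2×234 = 3652
ΔH = Σ(broken) − Σ(formed) = (3442 + D) − (3652) = −210 + D
Setting this equal to −56 kJ gives D = 154 kJ/mol.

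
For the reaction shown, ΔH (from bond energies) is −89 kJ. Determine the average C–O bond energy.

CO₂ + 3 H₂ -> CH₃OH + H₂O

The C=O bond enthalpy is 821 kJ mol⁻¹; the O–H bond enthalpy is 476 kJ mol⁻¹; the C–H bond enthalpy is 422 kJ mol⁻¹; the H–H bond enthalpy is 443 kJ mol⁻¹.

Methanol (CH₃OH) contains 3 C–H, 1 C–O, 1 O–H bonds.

Let D be the C–O bond energy.
Σ(broken) = 2×821 + 3×443 = 2971
Σ(formed) = 3×422 + 1×D + 3×476 = 2694 + D
ΔH = Σ(broken) − Σ(formed) = (2971) − (2694 + D) = +277 − D
Setting this equal to −89 kJ gives D = 366 kJ/mol.

D(C–O) ≈ 366 kJ/mol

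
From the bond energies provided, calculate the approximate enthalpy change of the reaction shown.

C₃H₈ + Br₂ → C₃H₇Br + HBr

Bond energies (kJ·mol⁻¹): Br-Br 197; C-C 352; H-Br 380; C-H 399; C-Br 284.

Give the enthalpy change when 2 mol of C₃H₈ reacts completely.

Bonds broken (reactants):
  Br-Br: 1 × 197 = 197
  C-C: 2 × 352 = 704
  C-H: 8 × 399 = 3192
  Σ(broken) = 4093 kJ
Bonds formed (products):
  C-Br: 1 × 284 = 284
  C-C: 2 × 352 = 704
  C-H: 7 × 399 = 2793
  H-Br: 1 × 380 = 380
  Σ(formed) = 4161 kJ
ΔH = Σ(broken) − Σ(formed) = 4093 − 4161 = −68 kJ
For 2× the reaction as written: 2 × (−68) = −136 kJ

ΔH = −136 kJ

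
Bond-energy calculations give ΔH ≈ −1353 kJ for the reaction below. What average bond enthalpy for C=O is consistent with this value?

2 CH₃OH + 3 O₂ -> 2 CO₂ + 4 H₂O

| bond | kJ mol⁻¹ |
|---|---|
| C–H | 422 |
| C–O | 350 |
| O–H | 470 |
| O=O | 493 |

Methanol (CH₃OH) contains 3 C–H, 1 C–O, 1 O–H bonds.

Let D be the C=O bond energy.
Σ(broken) = 6×422 + 2×350 + 2×470 + 3×493 = 5651
Σ(formed) = 4×D + 8×470 = 3760 + 4D
ΔH = Σ(broken) − Σ(formed) = (5651) − (3760 + 4D) = +1891 − 4D
Setting this equal to −1353 kJ gives 4D = 3244, so D = 811 kJ/mol.

D(C=O) ≈ 811 kJ/mol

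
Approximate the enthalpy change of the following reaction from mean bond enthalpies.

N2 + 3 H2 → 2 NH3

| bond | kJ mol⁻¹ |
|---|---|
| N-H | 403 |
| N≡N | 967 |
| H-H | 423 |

ΔH ≈ −182 kJ

Bonds broken (reactants):
  H-H: 3 × 423 = 1269
  N≡N: 1 × 967 = 967
  Σ(broken) = 2236 kJ
Bonds formed (products):
  N-H: 6 × 403 = 2418
  Σ(formed) = 2418 kJ
ΔH = Σ(broken) − Σ(formed) = 2236 − 2418 = −182 kJ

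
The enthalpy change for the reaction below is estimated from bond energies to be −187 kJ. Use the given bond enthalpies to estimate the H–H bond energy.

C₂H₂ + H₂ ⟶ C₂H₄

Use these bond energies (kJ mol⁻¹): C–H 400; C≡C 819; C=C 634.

D(H–H) ≈ 428 kJ/mol

Let D be the H–H bond energy.
Σ(broken) = 1×819 + 2×400 + 1×D = 1619 + D
Σ(formed) = 4×400 + 1×634 = 2234
ΔH = Σ(broken) − Σ(formed) = (1619 + D) − (2234) = −615 + D
Setting this equal to −187 kJ gives D = 428 kJ/mol.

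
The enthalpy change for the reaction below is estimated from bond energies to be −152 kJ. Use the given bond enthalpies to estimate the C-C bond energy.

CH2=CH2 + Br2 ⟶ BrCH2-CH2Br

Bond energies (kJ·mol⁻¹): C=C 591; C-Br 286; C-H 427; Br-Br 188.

D(C-C) ≈ 359 kJ/mol

Let D be the C-C bond energy.
Σ(broken) = 1×188 + 4×427 + 1×591 = 2487
Σ(formed) = 2×286 + 1×D + 4×427 = 2280 + D
ΔH = Σ(broken) − Σ(formed) = (2487) − (2280 + D) = +207 − D
Setting this equal to −152 kJ gives D = 359 kJ/mol.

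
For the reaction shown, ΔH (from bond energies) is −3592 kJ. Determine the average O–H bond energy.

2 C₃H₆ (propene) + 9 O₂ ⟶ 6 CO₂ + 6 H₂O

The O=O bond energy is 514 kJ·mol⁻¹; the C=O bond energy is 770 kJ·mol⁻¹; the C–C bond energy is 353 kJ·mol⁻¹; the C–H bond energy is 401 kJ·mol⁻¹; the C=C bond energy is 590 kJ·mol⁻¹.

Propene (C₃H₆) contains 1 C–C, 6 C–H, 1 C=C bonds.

Let D be the O–H bond energy.
Σ(broken) = 2×353 + 12×401 + 2×590 + 9×514 = 11324
Σ(formed) = 12×770 + 12×D = 9240 + 12D
ΔH = Σ(broken) − Σ(formed) = (11324) − (9240 + 12D) = +2084 − 12D
Setting this equal to −3592 kJ gives 12D = 5676, so D = 473 kJ/mol.

D(O–H) ≈ 473 kJ/mol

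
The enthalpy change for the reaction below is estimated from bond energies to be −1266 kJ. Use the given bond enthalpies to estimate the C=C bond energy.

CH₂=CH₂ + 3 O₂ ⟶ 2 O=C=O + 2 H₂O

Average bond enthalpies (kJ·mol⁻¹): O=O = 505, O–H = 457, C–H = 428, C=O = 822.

Let D be the C=C bond energy.
Σ(broken) = 4×428 + 1×D + 3×505 = 3227 + D
Σ(formed) = 4×822 + 4×457 = 5116
ΔH = Σ(broken) − Σ(formed) = (3227 + D) − (5116) = −1889 + D
Setting this equal to −1266 kJ gives D = 623 kJ/mol.

D(C=C) ≈ 623 kJ/mol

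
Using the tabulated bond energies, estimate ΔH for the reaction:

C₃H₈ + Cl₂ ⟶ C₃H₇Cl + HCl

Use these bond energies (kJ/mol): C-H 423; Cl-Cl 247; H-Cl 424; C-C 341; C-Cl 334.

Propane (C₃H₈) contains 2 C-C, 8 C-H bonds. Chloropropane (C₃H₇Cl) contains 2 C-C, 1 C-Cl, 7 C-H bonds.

Bonds broken (reactants):
  C-C: 2 × 341 = 682
  C-H: 8 × 423 = 3384
  Cl-Cl: 1 × 247 = 247
  Σ(broken) = 4313 kJ
Bonds formed (products):
  C-C: 2 × 341 = 682
  C-Cl: 1 × 334 = 334
  C-H: 7 × 423 = 2961
  H-Cl: 1 × 424 = 424
  Σ(formed) = 4401 kJ
ΔH = Σ(broken) − Σ(formed) = 4313 − 4401 = −88 kJ

ΔH ≈ −88 kJ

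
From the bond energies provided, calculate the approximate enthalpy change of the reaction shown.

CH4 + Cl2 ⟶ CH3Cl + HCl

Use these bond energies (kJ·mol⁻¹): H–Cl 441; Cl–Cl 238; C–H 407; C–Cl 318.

Bonds broken (reactants):
  C–H: 4 × 407 = 1628
  Cl–Cl: 1 × 238 = 238
  Σ(broken) = 1866 kJ
Bonds formed (products):
  C–Cl: 1 × 318 = 318
  C–H: 3 × 407 = 1221
  H–Cl: 1 × 441 = 441
  Σ(formed) = 1980 kJ
ΔH = Σ(broken) − Σ(formed) = 1866 − 1980 = −114 kJ

ΔH ≈ −114 kJ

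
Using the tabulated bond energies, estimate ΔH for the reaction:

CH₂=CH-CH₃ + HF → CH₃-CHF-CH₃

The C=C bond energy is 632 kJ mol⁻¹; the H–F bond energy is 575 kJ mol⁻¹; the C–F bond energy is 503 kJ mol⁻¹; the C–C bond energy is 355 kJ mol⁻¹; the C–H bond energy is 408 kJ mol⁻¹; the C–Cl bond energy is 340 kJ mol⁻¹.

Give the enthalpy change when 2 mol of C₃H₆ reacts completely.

Bonds broken (reactants):
  C–C: 1 × 355 = 355
  C–H: 6 × 408 = 2448
  C=C: 1 × 632 = 632
  H–F: 1 × 575 = 575
  Σ(broken) = 4010 kJ
Bonds formed (products):
  C–C: 2 × 355 = 710
  C–F: 1 × 503 = 503
  C–H: 7 × 408 = 2856
  Σ(formed) = 4069 kJ
ΔH = Σ(broken) − Σ(formed) = 4010 − 4069 = −59 kJ
For 2× the reaction as written: 2 × (−59) = −118 kJ

ΔH = −118 kJ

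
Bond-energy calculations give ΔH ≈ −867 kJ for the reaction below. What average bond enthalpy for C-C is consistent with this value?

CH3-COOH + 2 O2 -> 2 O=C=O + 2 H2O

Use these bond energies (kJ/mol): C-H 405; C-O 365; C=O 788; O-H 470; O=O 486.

D(C-C) ≈ 355 kJ/mol

Let D be the C-C bond energy.
Σ(broken) = 1×D + 3×405 + 1×365 + 1×788 + 1×470 + 2×486 = 3810 + D
Σ(formed) = 4×788 + 4×470 = 5032
ΔH = Σ(broken) − Σ(formed) = (3810 + D) − (5032) = −1222 + D
Setting this equal to −867 kJ gives D = 355 kJ/mol.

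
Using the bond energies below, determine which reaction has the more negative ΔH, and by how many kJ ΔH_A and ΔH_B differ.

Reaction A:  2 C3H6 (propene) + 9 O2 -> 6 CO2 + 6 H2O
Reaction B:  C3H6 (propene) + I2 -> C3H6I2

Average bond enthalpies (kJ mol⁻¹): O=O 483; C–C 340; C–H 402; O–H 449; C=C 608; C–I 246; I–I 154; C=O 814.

Reaction A:
  Bonds broken (reactants):
    C–C: 2 × 340 = 680
    C–H: 12 × 402 = 4824
    C=C: 2 × 608 = 1216
    O=O: 9 × 483 = 4347
    Σ(broken) = 11067 kJ
  Bonds formed (products):
    C=O: 12 × 814 = 9768
    O–H: 12 × 449 = 5388
    Σ(formed) = 15156 kJ
  ΔH_A = 11067 − 15156 = −4089 kJ
Reaction B:
  Bonds broken (reactants):
    C–C: 1 × 340 = 340
    C–H: 6 × 402 = 2412
    C=C: 1 × 608 = 608
    I–I: 1 × 154 = 154
    Σ(broken) = 3514 kJ
  Bonds formed (products):
    C–C: 2 × 340 = 680
    C–H: 6 × 402 = 2412
    C–I: 2 × 246 = 492
    Σ(formed) = 3584 kJ
  ΔH_B = 3514 − 3584 = −70 kJ
ΔH_A − ΔH_B = −4019 kJ, so reaction A has the more negative ΔH; |ΔH_A − ΔH_B| = 4019 kJ.

Reaction A, by 4019 kJ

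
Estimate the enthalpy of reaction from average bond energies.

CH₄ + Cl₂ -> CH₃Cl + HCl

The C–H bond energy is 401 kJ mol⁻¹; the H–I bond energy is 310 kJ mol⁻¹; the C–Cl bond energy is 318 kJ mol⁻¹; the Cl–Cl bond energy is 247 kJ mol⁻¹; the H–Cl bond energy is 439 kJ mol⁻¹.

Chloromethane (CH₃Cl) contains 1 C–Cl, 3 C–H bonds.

ΔH ≈ −109 kJ

Bonds broken (reactants):
  C–H: 4 × 401 = 1604
  Cl–Cl: 1 × 247 = 247
  Σ(broken) = 1851 kJ
Bonds formed (products):
  C–Cl: 1 × 318 = 318
  C–H: 3 × 401 = 1203
  H–Cl: 1 × 439 = 439
  Σ(formed) = 1960 kJ
ΔH = Σ(broken) − Σ(formed) = 1851 − 1960 = −109 kJ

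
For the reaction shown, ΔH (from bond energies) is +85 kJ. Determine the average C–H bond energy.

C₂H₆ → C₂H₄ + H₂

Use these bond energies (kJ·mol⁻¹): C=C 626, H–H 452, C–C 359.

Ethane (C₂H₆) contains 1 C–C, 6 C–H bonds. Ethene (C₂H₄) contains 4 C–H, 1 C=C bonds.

Let D be the C–H bond energy.
Σ(broken) = 1×359 + 6×D = 359 + 6D
Σ(formed) = 4×D + 1×626 + 1×452 = 1078 + 4D
ΔH = Σ(broken) − Σ(formed) = (359 + 6D) − (1078 + 4D) = −719 + 2D
Setting this equal to +85 kJ gives 2D = 804, so D = 402 kJ/mol.

D(C–H) ≈ 402 kJ/mol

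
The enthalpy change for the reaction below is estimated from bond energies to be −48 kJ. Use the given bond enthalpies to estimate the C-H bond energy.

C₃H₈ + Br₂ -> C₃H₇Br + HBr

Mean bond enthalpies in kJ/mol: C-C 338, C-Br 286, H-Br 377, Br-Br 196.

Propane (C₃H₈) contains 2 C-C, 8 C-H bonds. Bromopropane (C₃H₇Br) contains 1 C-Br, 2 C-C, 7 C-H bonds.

D(C-H) ≈ 419 kJ/mol

Let D be the C-H bond energy.
Σ(broken) = 1×196 + 2×338 + 8×D = 872 + 8D
Σ(formed) = 1×286 + 2×338 + 7×D + 1×377 = 1339 + 7D
ΔH = Σ(broken) − Σ(formed) = (872 + 8D) − (1339 + 7D) = −467 + D
Setting this equal to −48 kJ gives D = 419 kJ/mol.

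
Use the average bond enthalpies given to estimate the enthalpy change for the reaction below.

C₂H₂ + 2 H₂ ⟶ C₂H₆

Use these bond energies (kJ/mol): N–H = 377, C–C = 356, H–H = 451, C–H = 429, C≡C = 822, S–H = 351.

Bonds broken (reactants):
  C≡C: 1 × 822 = 822
  C–H: 2 × 429 = 858
  H–H: 2 × 451 = 902
  Σ(broken) = 2582 kJ
Bonds formed (products):
  C–C: 1 × 356 = 356
  C–H: 6 × 429 = 2574
  Σ(formed) = 2930 kJ
ΔH = Σ(broken) − Σ(formed) = 2582 − 2930 = −348 kJ

ΔH ≈ −348 kJ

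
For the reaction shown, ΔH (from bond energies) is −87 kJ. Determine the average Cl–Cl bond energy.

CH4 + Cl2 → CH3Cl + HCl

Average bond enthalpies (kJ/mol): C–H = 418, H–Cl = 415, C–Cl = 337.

Let D be the Cl–Cl bond energy.
Σ(broken) = 4×418 + 1×D = 1672 + D
Σ(formed) = 1×337 + 3×418 + 1×415 = 2006
ΔH = Σ(broken) − Σ(formed) = (1672 + D) − (2006) = −334 + D
Setting this equal to −87 kJ gives D = 247 kJ/mol.

D(Cl–Cl) ≈ 247 kJ/mol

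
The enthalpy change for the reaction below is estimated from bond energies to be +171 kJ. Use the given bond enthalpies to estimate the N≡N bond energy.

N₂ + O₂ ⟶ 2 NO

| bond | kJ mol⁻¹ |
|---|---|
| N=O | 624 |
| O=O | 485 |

Let D be the N≡N bond energy.
Σ(broken) = 1×D + 1×485 = 485 + D
Σ(formed) = 2×624 = 1248
ΔH = Σ(broken) − Σ(formed) = (485 + D) − (1248) = −763 + D
Setting this equal to +171 kJ gives D = 934 kJ/mol.

D(N≡N) ≈ 934 kJ/mol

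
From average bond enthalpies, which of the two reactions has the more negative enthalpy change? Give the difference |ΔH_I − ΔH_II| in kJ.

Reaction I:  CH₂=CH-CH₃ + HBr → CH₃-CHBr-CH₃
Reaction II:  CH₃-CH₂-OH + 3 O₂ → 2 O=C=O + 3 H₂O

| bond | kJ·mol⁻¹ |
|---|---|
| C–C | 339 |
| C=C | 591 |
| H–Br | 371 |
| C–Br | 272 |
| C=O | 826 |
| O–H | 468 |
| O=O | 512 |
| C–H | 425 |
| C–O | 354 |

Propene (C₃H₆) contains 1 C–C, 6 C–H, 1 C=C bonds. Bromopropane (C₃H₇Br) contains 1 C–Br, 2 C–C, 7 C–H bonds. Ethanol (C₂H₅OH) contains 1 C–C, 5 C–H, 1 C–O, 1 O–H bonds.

Reaction I:
  Bonds broken (reactants):
    C–C: 1 × 339 = 339
    C–H: 6 × 425 = 2550
    C=C: 1 × 591 = 591
    H–Br: 1 × 371 = 371
    Σ(broken) = 3851 kJ
  Bonds formed (products):
    C–Br: 1 × 272 = 272
    C–C: 2 × 339 = 678
    C–H: 7 × 425 = 2975
    Σ(formed) = 3925 kJ
  ΔH_I = 3851 − 3925 = −74 kJ
Reaction II:
  Bonds broken (reactants):
    C–C: 1 × 339 = 339
    C–H: 5 × 425 = 2125
    C–O: 1 × 354 = 354
    O–H: 1 × 468 = 468
    O=O: 3 × 512 = 1536
    Σ(broken) = 4822 kJ
  Bonds formed (products):
    C=O: 4 × 826 = 3304
    O–H: 6 × 468 = 2808
    Σ(formed) = 6112 kJ
  ΔH_II = 4822 − 6112 = −1290 kJ
ΔH_I − ΔH_II = +1216 kJ, so reaction II has the more negative ΔH; |ΔH_I − ΔH_II| = 1216 kJ.

Reaction II, by 1216 kJ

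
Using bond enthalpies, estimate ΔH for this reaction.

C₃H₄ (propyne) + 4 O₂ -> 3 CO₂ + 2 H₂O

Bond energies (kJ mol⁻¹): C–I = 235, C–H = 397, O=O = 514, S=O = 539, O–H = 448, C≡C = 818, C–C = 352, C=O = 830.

Bonds broken (reactants):
  C≡C: 1 × 818 = 818
  C–C: 1 × 352 = 352
  C–H: 4 × 397 = 1588
  O=O: 4 × 514 = 2056
  Σ(broken) = 4814 kJ
Bonds formed (products):
  C=O: 6 × 830 = 4980
  O–H: 4 × 448 = 1792
  Σ(formed) = 6772 kJ
ΔH = Σ(broken) − Σ(formed) = 4814 − 6772 = −1958 kJ

ΔH ≈ −1958 kJ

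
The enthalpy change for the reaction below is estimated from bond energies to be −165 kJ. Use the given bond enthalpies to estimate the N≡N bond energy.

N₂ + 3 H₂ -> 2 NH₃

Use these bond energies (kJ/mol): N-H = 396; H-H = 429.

D(N≡N) ≈ 924 kJ/mol

Let D be the N≡N bond energy.
Σ(broken) = 3×429 + 1×D = 1287 + D
Σ(formed) = 6×396 = 2376
ΔH = Σ(broken) − Σ(formed) = (1287 + D) − (2376) = −1089 + D
Setting this equal to −165 kJ gives D = 924 kJ/mol.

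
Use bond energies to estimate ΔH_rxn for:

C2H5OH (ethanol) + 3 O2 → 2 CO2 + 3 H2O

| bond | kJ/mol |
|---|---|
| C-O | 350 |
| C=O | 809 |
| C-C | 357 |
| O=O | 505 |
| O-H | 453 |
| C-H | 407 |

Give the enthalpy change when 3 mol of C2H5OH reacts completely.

ΔH = −3732 kJ

Bonds broken (reactants):
  C-C: 1 × 357 = 357
  C-H: 5 × 407 = 2035
  C-O: 1 × 350 = 350
  O-H: 1 × 453 = 453
  O=O: 3 × 505 = 1515
  Σ(broken) = 4710 kJ
Bonds formed (products):
  C=O: 4 × 809 = 3236
  O-H: 6 × 453 = 2718
  Σ(formed) = 5954 kJ
ΔH = Σ(broken) − Σ(formed) = 4710 − 5954 = −1244 kJ
For 3× the reaction as written: 3 × (−1244) = −3732 kJ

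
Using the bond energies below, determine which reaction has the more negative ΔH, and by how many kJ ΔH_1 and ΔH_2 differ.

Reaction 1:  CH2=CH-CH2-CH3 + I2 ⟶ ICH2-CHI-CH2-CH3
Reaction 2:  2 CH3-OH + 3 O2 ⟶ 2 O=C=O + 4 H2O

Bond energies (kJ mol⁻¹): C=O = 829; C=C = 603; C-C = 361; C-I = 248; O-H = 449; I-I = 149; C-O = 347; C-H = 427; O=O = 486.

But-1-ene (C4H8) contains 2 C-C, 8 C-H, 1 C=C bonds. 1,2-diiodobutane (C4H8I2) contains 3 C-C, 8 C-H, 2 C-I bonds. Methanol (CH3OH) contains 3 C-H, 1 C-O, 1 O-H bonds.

Reaction 1:
  Bonds broken (reactants):
    C-C: 2 × 361 = 722
    C-H: 8 × 427 = 3416
    C=C: 1 × 603 = 603
    I-I: 1 × 149 = 149
    Σ(broken) = 4890 kJ
  Bonds formed (products):
    C-C: 3 × 361 = 1083
    C-H: 8 × 427 = 3416
    C-I: 2 × 248 = 496
    Σ(formed) = 4995 kJ
  ΔH_1 = 4890 − 4995 = −105 kJ
Reaction 2:
  Bonds broken (reactants):
    C-H: 6 × 427 = 2562
    C-O: 2 × 347 = 694
    O-H: 2 × 449 = 898
    O=O: 3 × 486 = 1458
    Σ(broken) = 5612 kJ
  Bonds formed (products):
    C=O: 4 × 829 = 3316
    O-H: 8 × 449 = 3592
    Σ(formed) = 6908 kJ
  ΔH_2 = 5612 − 6908 = −1296 kJ
ΔH_1 − ΔH_2 = +1191 kJ, so reaction 2 has the more negative ΔH; |ΔH_1 − ΔH_2| = 1191 kJ.

Reaction 2, by 1191 kJ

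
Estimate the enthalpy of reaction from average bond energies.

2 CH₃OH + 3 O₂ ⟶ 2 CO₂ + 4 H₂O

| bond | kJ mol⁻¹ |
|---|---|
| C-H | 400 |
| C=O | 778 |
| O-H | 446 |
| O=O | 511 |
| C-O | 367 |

Bonds broken (reactants):
  C-H: 6 × 400 = 2400
  C-O: 2 × 367 = 734
  O-H: 2 × 446 = 892
  O=O: 3 × 511 = 1533
  Σ(broken) = 5559 kJ
Bonds formed (products):
  C=O: 4 × 778 = 3112
  O-H: 8 × 446 = 3568
  Σ(formed) = 6680 kJ
ΔH = Σ(broken) − Σ(formed) = 5559 − 6680 = −1121 kJ

ΔH ≈ −1121 kJ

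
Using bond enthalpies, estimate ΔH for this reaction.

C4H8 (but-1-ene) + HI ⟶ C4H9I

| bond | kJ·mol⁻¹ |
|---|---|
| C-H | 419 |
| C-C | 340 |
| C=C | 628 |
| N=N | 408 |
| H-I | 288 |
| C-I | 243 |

Bonds broken (reactants):
  C-C: 2 × 340 = 680
  C-H: 8 × 419 = 3352
  C=C: 1 × 628 = 628
  H-I: 1 × 288 = 288
  Σ(broken) = 4948 kJ
Bonds formed (products):
  C-C: 3 × 340 = 1020
  C-H: 9 × 419 = 3771
  C-I: 1 × 243 = 243
  Σ(formed) = 5034 kJ
ΔH = Σ(broken) − Σ(formed) = 4948 − 5034 = −86 kJ

ΔH ≈ −86 kJ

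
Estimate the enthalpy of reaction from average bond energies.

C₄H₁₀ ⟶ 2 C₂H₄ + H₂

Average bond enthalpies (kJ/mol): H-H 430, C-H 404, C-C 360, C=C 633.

ΔH ≈ +192 kJ

Bonds broken (reactants):
  C-C: 3 × 360 = 1080
  C-H: 10 × 404 = 4040
  Σ(broken) = 5120 kJ
Bonds formed (products):
  C-H: 8 × 404 = 3232
  C=C: 2 × 633 = 1266
  H-H: 1 × 430 = 430
  Σ(formed) = 4928 kJ
ΔH = Σ(broken) − Σ(formed) = 5120 − 4928 = +192 kJ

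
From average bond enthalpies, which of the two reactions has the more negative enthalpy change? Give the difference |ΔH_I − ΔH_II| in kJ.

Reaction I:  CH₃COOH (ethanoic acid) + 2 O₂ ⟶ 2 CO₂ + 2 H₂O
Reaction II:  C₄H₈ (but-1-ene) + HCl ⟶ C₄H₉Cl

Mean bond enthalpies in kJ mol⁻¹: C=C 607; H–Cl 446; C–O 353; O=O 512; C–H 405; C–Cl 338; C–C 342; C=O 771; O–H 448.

Reaction I:
  Bonds broken (reactants):
    C–C: 1 × 342 = 342
    C–H: 3 × 405 = 1215
    C–O: 1 × 353 = 353
    C=O: 1 × 771 = 771
    O–H: 1 × 448 = 448
    O=O: 2 × 512 = 1024
    Σ(broken) = 4153 kJ
  Bonds formed (products):
    C=O: 4 × 771 = 3084
    O–H: 4 × 448 = 1792
    Σ(formed) = 4876 kJ
  ΔH_I = 4153 − 4876 = −723 kJ
Reaction II:
  Bonds broken (reactants):
    C–C: 2 × 342 = 684
    C–H: 8 × 405 = 3240
    C=C: 1 × 607 = 607
    H–Cl: 1 × 446 = 446
    Σ(broken) = 4977 kJ
  Bonds formed (products):
    C–C: 3 × 342 = 1026
    C–Cl: 1 × 338 = 338
    C–H: 9 × 405 = 3645
    Σ(formed) = 5009 kJ
  ΔH_II = 4977 − 5009 = −32 kJ
ΔH_I − ΔH_II = −691 kJ, so reaction I has the more negative ΔH; |ΔH_I − ΔH_II| = 691 kJ.

Reaction I, by 691 kJ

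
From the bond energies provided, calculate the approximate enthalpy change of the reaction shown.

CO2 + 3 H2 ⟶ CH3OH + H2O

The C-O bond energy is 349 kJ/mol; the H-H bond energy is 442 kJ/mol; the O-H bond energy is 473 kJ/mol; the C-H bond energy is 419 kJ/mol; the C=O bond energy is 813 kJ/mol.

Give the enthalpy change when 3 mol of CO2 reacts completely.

Bonds broken (reactants):
  C=O: 2 × 813 = 1626
  H-H: 3 × 442 = 1326
  Σ(broken) = 2952 kJ
Bonds formed (products):
  C-H: 3 × 419 = 1257
  C-O: 1 × 349 = 349
  O-H: 3 × 473 = 1419
  Σ(formed) = 3025 kJ
ΔH = Σ(broken) − Σ(formed) = 2952 − 3025 = −73 kJ
For 3× the reaction as written: 3 × (−73) = −219 kJ

ΔH = −219 kJ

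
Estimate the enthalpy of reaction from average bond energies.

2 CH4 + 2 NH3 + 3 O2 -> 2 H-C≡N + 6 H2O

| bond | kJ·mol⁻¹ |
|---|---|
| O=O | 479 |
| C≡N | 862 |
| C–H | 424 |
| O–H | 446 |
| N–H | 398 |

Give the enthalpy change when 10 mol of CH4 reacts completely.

ΔH = −3535 kJ

Bonds broken (reactants):
  C–H: 8 × 424 = 3392
  N–H: 6 × 398 = 2388
  O=O: 3 × 479 = 1437
  Σ(broken) = 7217 kJ
Bonds formed (products):
  C≡N: 2 × 862 = 1724
  C–H: 2 × 424 = 848
  O–H: 12 × 446 = 5352
  Σ(formed) = 7924 kJ
ΔH = Σ(broken) − Σ(formed) = 7217 − 7924 = −707 kJ
For 5× the reaction as written: 5 × (−707) = −3535 kJ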